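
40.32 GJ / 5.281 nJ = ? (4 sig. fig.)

7635000000000000000

(40.32 × 10⁹) / (5.281 × 10⁻⁹) = 7.6349 × 10¹⁸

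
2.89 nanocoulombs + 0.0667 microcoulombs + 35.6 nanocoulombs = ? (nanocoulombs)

In nanocoulombs:
  2.89 nanocoulombs → 2.89
  0.0667 microcoulombs = 0.0667 × 10³ nanocoulombs = 66.7
  35.6 nanocoulombs → 35.6
Sum: 2.89 + 66.7 + 35.6 = 105.19

105.19 nanocoulombs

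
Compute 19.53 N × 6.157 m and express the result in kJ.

0.12024621 kJ

19.53 × 6.157 = 120.24621 J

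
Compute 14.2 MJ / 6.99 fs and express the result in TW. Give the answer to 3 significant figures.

2030000000 TW

(14.2 × 10⁶) / (6.99 × 10⁻¹⁵) = 2.0315 × 10²¹ W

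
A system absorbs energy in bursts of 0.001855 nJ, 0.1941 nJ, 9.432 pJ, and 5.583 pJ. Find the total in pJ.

210.97 pJ

In pJ:
  0.001855 nJ = 0.001855 × 10^3 pJ = 1.855
  0.1941 nJ = 0.1941 × 10^3 pJ = 194.1
  9.432 pJ → 9.432
  5.583 pJ → 5.583
Sum: 1.855 + 194.1 + 9.432 + 5.583 = 210.97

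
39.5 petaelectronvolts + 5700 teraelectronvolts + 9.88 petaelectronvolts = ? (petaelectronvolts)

55.08 petaelectronvolts

In petaelectronvolts:
  39.5 petaelectronvolts → 39.5
  5700 teraelectronvolts = 5700e-3 petaelectronvolts = 5.7
  9.88 petaelectronvolts → 9.88
Sum: 39.5 + 5.7 + 9.88 = 55.08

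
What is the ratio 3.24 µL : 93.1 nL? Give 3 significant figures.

34.8

(3.24e-6) / (93.1e-9) = 0.0348e3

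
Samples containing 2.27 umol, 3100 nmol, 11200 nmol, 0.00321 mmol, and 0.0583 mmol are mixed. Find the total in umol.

78.08 umol

In umol:
  2.27 umol → 2.27
  3100 nmol = 3100 × 10⁻³ umol = 3.1
  11200 nmol = 11200 × 10⁻³ umol = 11.2
  0.00321 mmol = 0.00321 × 10³ umol = 3.21
  0.0583 mmol = 0.0583 × 10³ umol = 58.3
Sum: 2.27 + 3.1 + 11.2 + 3.21 + 58.3 = 78.08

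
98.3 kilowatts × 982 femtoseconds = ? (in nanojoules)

98.3 × 10³ × 982 × 10⁻¹⁵ = 96530.6 × 10⁻¹² J

96.5306 nanojoules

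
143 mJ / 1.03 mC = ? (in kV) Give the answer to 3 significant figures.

0.139 kV

(143 × 10^-3) / (1.03 × 10^-3) = 138.83 V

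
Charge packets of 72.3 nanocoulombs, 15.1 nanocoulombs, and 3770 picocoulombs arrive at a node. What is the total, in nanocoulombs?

In nanocoulombs:
  72.3 nanocoulombs → 72.3
  15.1 nanocoulombs → 15.1
  3770 picocoulombs = 3770 × 10⁻³ nanocoulombs = 3.77
Sum: 72.3 + 15.1 + 3.77 = 91.17

91.17 nanocoulombs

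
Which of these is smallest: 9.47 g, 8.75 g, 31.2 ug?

31.2 ug

9.47 g = 9.47 g
8.75 g = 8.75 g
31.2 ug = 0.0000312 g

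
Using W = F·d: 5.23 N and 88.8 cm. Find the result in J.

5.23 × 88.8 × 10^-2 = 464.424 × 10^-2 J

4.64424 J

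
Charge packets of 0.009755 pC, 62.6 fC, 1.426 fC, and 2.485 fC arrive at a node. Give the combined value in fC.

In fC:
  0.009755 pC = 0.009755e3 fC = 9.755
  62.6 fC → 62.6
  1.426 fC → 1.426
  2.485 fC → 2.485
Sum: 9.755 + 62.6 + 1.426 + 2.485 = 76.266

76.266 fC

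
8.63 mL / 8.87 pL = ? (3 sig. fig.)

(8.63 × 10⁻³) / (8.87 × 10⁻¹²) = 0.9729 × 10⁹

973000000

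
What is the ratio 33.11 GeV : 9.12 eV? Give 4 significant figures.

3630000000

(33.11 × 10⁹) / (9.12) = 3.6305 × 10⁹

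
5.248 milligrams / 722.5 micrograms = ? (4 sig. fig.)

7.264

(5.248 × 10^-3) / (722.5 × 10^-6) = 0.0072637 × 10^3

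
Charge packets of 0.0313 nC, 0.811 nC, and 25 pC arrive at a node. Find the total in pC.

In pC:
  0.0313 nC = 0.0313 × 10³ pC = 31.3
  0.811 nC = 0.811 × 10³ pC = 811
  25 pC → 25
Sum: 31.3 + 811 + 25 = 867.3

867.3 pC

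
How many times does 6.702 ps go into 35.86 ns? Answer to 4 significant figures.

(35.86e-9) / (6.702e-12) = 5.3506e3

5351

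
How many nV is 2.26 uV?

micro = 10⁻⁶, nano = 10⁻⁹; factor is 10³.
2.26 × 10³ = 2260

2260 nV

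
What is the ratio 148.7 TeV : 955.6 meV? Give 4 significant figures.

155600000000000

(148.7 × 10^12) / (955.6 × 10^-3) = 0.15561 × 10^15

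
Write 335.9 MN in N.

335900000 N

mega = 1e6, (no prefix) = 1e0; factor is 1e6.
335.9 × 1e6 = 335900000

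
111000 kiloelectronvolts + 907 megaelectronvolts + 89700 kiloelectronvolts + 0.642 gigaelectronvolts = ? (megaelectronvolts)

1749.7 megaelectronvolts

In megaelectronvolts:
  111000 kiloelectronvolts = 111000 × 10⁻³ megaelectronvolts = 111
  907 megaelectronvolts → 907
  89700 kiloelectronvolts = 89700 × 10⁻³ megaelectronvolts = 89.7
  0.642 gigaelectronvolts = 0.642 × 10³ megaelectronvolts = 642
Sum: 111 + 907 + 89.7 + 642 = 1749.7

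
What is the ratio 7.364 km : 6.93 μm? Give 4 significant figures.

(7.364 × 10³) / (6.93 × 10⁻⁶) = 1.0626 × 10⁹

1063000000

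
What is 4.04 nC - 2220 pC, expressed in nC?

In nC:
  4.04 nC → 4.04
  2220 pC = 2220e-3 nC = 2.22
Difference: 4.04 - 2.22 = 1.82

1.82 nC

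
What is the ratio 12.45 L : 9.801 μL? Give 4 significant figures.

(12.45) / (9.801e-6) = 1.2703e6

1270000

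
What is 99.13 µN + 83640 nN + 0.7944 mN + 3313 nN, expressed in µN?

980.483 µN

In µN:
  99.13 µN → 99.13
  83640 nN = 83640 × 10⁻³ µN = 83.64
  0.7944 mN = 0.7944 × 10³ µN = 794.4
  3313 nN = 3313 × 10⁻³ µN = 3.313
Sum: 99.13 + 83.64 + 794.4 + 3.313 = 980.483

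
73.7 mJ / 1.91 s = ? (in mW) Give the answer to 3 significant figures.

(73.7 × 10^-3) / (1.91) = 38.586 × 10^-3 W

38.6 mW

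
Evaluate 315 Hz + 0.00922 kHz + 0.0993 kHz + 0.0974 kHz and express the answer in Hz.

520.92 Hz

In Hz:
  315 Hz → 315
  0.00922 kHz = 0.00922 × 10^3 Hz = 9.22
  0.0993 kHz = 0.0993 × 10^3 Hz = 99.3
  0.0974 kHz = 0.0974 × 10^3 Hz = 97.4
Sum: 315 + 9.22 + 99.3 + 97.4 = 520.92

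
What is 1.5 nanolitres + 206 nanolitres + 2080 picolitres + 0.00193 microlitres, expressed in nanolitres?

In nanolitres:
  1.5 nanolitres → 1.5
  206 nanolitres → 206
  2080 picolitres = 2080 × 10⁻³ nanolitres = 2.08
  0.00193 microlitres = 0.00193 × 10³ nanolitres = 1.93
Sum: 1.5 + 206 + 2.08 + 1.93 = 211.51

211.51 nanolitres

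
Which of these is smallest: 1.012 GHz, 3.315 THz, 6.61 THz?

1.012 GHz = 1012000000 Hz
3.315 THz = 3315000000000 Hz
6.61 THz = 6610000000000 Hz

1.012 GHz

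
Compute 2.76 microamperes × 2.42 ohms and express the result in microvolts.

2.76 × 10⁻⁶ × 2.42 = 6.6792 × 10⁻⁶ V

6.6792 microvolts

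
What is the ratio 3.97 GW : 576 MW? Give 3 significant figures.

6.89

(3.97 × 10^9) / (576 × 10^6) = 0.006892 × 10^3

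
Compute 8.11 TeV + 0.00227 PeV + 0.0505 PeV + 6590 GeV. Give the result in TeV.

67.47 TeV

In TeV:
  8.11 TeV → 8.11
  0.00227 PeV = 0.00227 × 10^3 TeV = 2.27
  0.0505 PeV = 0.0505 × 10^3 TeV = 50.5
  6590 GeV = 6590 × 10^-3 TeV = 6.59
Sum: 8.11 + 2.27 + 50.5 + 6.59 = 67.47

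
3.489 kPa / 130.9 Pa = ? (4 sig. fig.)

26.65

(3.489 × 10^3) / (130.9) = 0.026654 × 10^3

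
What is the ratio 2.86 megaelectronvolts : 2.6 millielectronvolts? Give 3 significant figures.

(2.86 × 10⁶) / (2.6 × 10⁻³) = 1.1 × 10⁹

1100000000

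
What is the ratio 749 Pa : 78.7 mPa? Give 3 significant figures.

9520

(749) / (78.7 × 10⁻³) = 9.517 × 10³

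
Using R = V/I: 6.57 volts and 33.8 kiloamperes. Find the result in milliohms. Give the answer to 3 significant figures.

(6.57) / (33.8e3) = 0.19438e-3 Ω

0.194 milliohms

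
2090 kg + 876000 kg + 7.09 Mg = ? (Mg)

885.18 Mg

In Mg:
  2090 kg = 2090 × 10⁻³ Mg = 2.09
  876000 kg = 876000 × 10⁻³ Mg = 876
  7.09 Mg → 7.09
Sum: 2.09 + 876 + 7.09 = 885.18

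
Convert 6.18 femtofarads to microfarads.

0.00000000618 microfarads

femto = 10⁻¹⁵, micro = 10⁻⁶; factor is 10⁻⁹.
6.18 × 10⁻⁹ = 0.00000000618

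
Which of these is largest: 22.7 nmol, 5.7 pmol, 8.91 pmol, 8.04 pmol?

22.7 nmol

22.7 nmol = 0.0000000227 mol
5.7 pmol = 0.0000000000057 mol
8.91 pmol = 0.00000000000891 mol
8.04 pmol = 0.00000000000804 mol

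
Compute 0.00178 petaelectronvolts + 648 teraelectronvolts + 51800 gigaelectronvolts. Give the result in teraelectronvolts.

In teraelectronvolts:
  0.00178 petaelectronvolts = 0.00178 × 10^3 teraelectronvolts = 1.78
  648 teraelectronvolts → 648
  51800 gigaelectronvolts = 51800 × 10^-3 teraelectronvolts = 51.8
Sum: 1.78 + 648 + 51.8 = 701.58

701.58 teraelectronvolts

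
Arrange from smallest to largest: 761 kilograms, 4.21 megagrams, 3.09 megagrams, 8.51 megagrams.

761 kilograms = 761000 grams
4.21 megagrams = 4210000 grams
3.09 megagrams = 3090000 grams
8.51 megagrams = 8510000 grams

761 kilograms < 3.09 megagrams < 4.21 megagrams < 8.51 megagrams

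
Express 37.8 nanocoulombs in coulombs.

nano = 1e-9, (no prefix) = 1e0; factor is 1e-9.
37.8 × 1e-9 = 0.0000000378

0.0000000378 coulombs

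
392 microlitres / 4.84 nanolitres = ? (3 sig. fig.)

81000

(392 × 10⁻⁶) / (4.84 × 10⁻⁹) = 80.99 × 10³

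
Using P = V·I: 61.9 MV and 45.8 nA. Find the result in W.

61.9 × 10^6 × 45.8 × 10^-9 = 2835.02 × 10^-3 W

2.83502 W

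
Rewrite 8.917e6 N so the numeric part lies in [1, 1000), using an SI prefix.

= 8.917e6 N; 1e6 is mega.

8.917 MN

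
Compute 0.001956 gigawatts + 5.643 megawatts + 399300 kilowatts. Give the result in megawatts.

406.899 megawatts

In megawatts:
  0.001956 gigawatts = 0.001956 × 10³ megawatts = 1.956
  5.643 megawatts → 5.643
  399300 kilowatts = 399300 × 10⁻³ megawatts = 399.3
Sum: 1.956 + 5.643 + 399.3 = 406.899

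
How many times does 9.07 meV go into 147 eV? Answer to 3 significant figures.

(147) / (9.07e-3) = 16.21e3

16200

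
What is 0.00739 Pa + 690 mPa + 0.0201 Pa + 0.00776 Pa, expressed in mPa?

725.25 mPa

In mPa:
  0.00739 Pa = 0.00739 × 10³ mPa = 7.39
  690 mPa → 690
  0.0201 Pa = 0.0201 × 10³ mPa = 20.1
  0.00776 Pa = 0.00776 × 10³ mPa = 7.76
Sum: 7.39 + 690 + 20.1 + 7.76 = 725.25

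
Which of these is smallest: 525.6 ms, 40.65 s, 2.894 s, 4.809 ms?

525.6 ms = 0.5256 s
40.65 s = 40.65 s
2.894 s = 2.894 s
4.809 ms = 0.004809 s

4.809 ms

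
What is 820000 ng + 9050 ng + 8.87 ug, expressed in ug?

837.92 ug

In ug:
  820000 ng = 820000 × 10^-3 ug = 820
  9050 ng = 9050 × 10^-3 ug = 9.05
  8.87 ug → 8.87
Sum: 820 + 9.05 + 8.87 = 837.92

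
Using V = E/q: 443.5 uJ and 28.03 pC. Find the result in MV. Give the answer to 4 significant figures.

(443.5e-6) / (28.03e-12) = 15.8223e6 V

15.82 MV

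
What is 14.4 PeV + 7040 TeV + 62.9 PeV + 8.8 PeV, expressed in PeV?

In PeV:
  14.4 PeV → 14.4
  7040 TeV = 7040 × 10^-3 PeV = 7.04
  62.9 PeV → 62.9
  8.8 PeV → 8.8
Sum: 14.4 + 7.04 + 62.9 + 8.8 = 93.14

93.14 PeV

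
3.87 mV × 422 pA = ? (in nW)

0.00163314 nW

3.87e-3 × 422e-12 = 1633.14e-15 W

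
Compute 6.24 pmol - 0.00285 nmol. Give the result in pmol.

3.39 pmol

In pmol:
  6.24 pmol → 6.24
  0.00285 nmol = 0.00285 × 10³ pmol = 2.85
Difference: 6.24 - 2.85 = 3.39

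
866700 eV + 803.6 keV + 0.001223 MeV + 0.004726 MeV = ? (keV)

In keV:
  866700 eV = 866700 × 10^-3 keV = 866.7
  803.6 keV → 803.6
  0.001223 MeV = 0.001223 × 10^3 keV = 1.223
  0.004726 MeV = 0.004726 × 10^3 keV = 4.726
Sum: 866.7 + 803.6 + 1.223 + 4.726 = 1676.249

1676.249 keV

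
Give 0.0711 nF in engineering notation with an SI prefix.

71.1 pF

= 71.1 × 10^-12 F; 10^-12 is pico.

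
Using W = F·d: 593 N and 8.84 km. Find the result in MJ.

5.24212 MJ

593 × 8.84 × 10³ = 5242.12 × 10³ J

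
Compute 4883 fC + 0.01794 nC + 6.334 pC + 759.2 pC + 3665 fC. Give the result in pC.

792.022 pC

In pC:
  4883 fC = 4883 × 10⁻³ pC = 4.883
  0.01794 nC = 0.01794 × 10³ pC = 17.94
  6.334 pC → 6.334
  759.2 pC → 759.2
  3665 fC = 3665 × 10⁻³ pC = 3.665
Sum: 4.883 + 17.94 + 6.334 + 759.2 + 3.665 = 792.022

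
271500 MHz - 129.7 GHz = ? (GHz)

In GHz:
  271500 MHz = 271500 × 10⁻³ GHz = 271.5
  129.7 GHz → 129.7
Difference: 271.5 - 129.7 = 141.8

141.8 GHz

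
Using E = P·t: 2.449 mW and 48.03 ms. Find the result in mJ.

0.11762547 mJ

2.449e-3 × 48.03e-3 = 117.62547e-6 J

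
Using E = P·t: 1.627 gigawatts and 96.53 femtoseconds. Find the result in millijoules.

1.627 × 10⁹ × 96.53 × 10⁻¹⁵ = 157.05431 × 10⁻⁶ J

0.15705431 millijoules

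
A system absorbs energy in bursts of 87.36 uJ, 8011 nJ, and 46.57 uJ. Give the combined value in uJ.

In uJ:
  87.36 uJ → 87.36
  8011 nJ = 8011 × 10^-3 uJ = 8.011
  46.57 uJ → 46.57
Sum: 87.36 + 8.011 + 46.57 = 141.941

141.941 uJ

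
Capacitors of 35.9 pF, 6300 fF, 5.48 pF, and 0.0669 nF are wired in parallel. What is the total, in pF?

In pF:
  35.9 pF → 35.9
  6300 fF = 6300 × 10^-3 pF = 6.3
  5.48 pF → 5.48
  0.0669 nF = 0.0669 × 10^3 pF = 66.9
Sum: 35.9 + 6.3 + 5.48 + 66.9 = 114.58

114.58 pF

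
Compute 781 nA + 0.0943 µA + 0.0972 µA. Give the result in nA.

972.5 nA

In nA:
  781 nA → 781
  0.0943 µA = 0.0943e3 nA = 94.3
  0.0972 µA = 0.0972e3 nA = 97.2
Sum: 781 + 94.3 + 97.2 = 972.5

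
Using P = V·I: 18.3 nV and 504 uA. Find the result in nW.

0.0092232 nW

18.3e-9 × 504e-6 = 9223.2e-15 W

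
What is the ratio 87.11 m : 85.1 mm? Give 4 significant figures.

1024

(87.11) / (85.1 × 10^-3) = 1.0236 × 10^3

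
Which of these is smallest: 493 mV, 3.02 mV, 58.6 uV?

493 mV = 0.493 V
3.02 mV = 0.00302 V
58.6 uV = 0.0000586 V

58.6 uV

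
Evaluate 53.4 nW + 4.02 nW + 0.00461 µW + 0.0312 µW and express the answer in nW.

In nW:
  53.4 nW → 53.4
  4.02 nW → 4.02
  0.00461 µW = 0.00461 × 10^3 nW = 4.61
  0.0312 µW = 0.0312 × 10^3 nW = 31.2
Sum: 53.4 + 4.02 + 4.61 + 31.2 = 93.23

93.23 nW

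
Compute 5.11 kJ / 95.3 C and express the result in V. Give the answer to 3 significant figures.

53.6 V

(5.11 × 10^3) / (95.3) = 0.05362 × 10^3 V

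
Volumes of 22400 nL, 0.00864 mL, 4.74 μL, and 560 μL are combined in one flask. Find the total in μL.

In μL:
  22400 nL = 22400 × 10^-3 μL = 22.4
  0.00864 mL = 0.00864 × 10^3 μL = 8.64
  4.74 μL → 4.74
  560 μL → 560
Sum: 22.4 + 8.64 + 4.74 + 560 = 595.78

595.78 μL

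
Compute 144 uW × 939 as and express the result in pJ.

0.000000135216 pJ

144 × 10^-6 × 939 × 10^-18 = 135216 × 10^-24 J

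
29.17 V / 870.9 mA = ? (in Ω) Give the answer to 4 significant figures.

(29.17) / (870.9 × 10⁻³) = 0.0334941 × 10³ Ω

33.49 Ω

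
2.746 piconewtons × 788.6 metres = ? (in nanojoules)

2.746 × 10⁻¹² × 788.6 = 2165.4956 × 10⁻¹² J

2.1654956 nanojoules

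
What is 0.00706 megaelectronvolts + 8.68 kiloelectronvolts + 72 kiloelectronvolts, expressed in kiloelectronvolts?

87.74 kiloelectronvolts

In kiloelectronvolts:
  0.00706 megaelectronvolts = 0.00706 × 10³ kiloelectronvolts = 7.06
  8.68 kiloelectronvolts → 8.68
  72 kiloelectronvolts → 72
Sum: 7.06 + 8.68 + 72 = 87.74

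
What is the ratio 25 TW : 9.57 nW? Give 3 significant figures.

2610000000000000000000

(25e12) / (9.57e-9) = 2.612e21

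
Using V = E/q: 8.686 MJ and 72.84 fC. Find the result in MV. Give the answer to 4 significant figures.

119200000000000 MV

(8.686 × 10⁶) / (72.84 × 10⁻¹⁵) = 0.119248 × 10²¹ V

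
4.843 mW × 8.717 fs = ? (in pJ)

0.000042216431 pJ

4.843e-3 × 8.717e-15 = 42.216431e-18 J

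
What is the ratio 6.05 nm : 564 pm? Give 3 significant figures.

(6.05 × 10^-9) / (564 × 10^-12) = 0.01073 × 10^3

10.7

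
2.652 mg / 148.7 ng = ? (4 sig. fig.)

(2.652e-3) / (148.7e-9) = 0.017835e6

17830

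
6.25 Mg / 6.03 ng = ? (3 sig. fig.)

(6.25 × 10⁶) / (6.03 × 10⁻⁹) = 1.036 × 10¹⁵

1040000000000000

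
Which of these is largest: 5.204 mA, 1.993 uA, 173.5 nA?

5.204 mA = 0.005204 A
1.993 uA = 0.000001993 A
173.5 nA = 0.0000001735 A

5.204 mA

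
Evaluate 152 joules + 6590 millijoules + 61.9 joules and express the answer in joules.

In joules:
  152 joules → 152
  6590 millijoules = 6590 × 10⁻³ joules = 6.59
  61.9 joules → 61.9
Sum: 152 + 6.59 + 61.9 = 220.49

220.49 joules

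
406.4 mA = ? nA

406400000 nA

milli = 10^-3, nano = 10^-9; factor is 10^6.
406.4 × 10^6 = 406400000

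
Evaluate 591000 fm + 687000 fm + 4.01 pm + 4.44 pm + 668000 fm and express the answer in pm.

1954.45 pm

In pm:
  591000 fm = 591000 × 10⁻³ pm = 591
  687000 fm = 687000 × 10⁻³ pm = 687
  4.01 pm → 4.01
  4.44 pm → 4.44
  668000 fm = 668000 × 10⁻³ pm = 668
Sum: 591 + 687 + 4.01 + 4.44 + 668 = 1954.45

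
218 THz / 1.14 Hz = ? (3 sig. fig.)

(218 × 10¹²) / (1.14) = 191.2 × 10¹²

191000000000000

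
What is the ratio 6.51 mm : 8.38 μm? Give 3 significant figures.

777

(6.51 × 10⁻³) / (8.38 × 10⁻⁶) = 0.7768 × 10³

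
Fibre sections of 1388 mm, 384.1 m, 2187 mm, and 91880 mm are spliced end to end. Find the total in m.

479.555 m

In m:
  1388 mm = 1388 × 10^-3 m = 1.388
  384.1 m → 384.1
  2187 mm = 2187 × 10^-3 m = 2.187
  91880 mm = 91880 × 10^-3 m = 91.88
Sum: 1.388 + 384.1 + 2.187 + 91.88 = 479.555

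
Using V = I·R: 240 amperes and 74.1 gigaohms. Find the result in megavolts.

240 × 74.1 × 10^9 = 17784 × 10^9 V

17784000 megavolts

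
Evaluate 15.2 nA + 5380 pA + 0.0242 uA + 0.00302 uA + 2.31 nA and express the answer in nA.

50.11 nA

In nA:
  15.2 nA → 15.2
  5380 pA = 5380 × 10^-3 nA = 5.38
  0.0242 uA = 0.0242 × 10^3 nA = 24.2
  0.00302 uA = 0.00302 × 10^3 nA = 3.02
  2.31 nA → 2.31
Sum: 15.2 + 5.38 + 24.2 + 3.02 + 2.31 = 50.11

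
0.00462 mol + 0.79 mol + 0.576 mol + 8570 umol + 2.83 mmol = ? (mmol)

In mmol:
  0.00462 mol = 0.00462e3 mmol = 4.62
  0.79 mol = 0.79e3 mmol = 790
  0.576 mol = 0.576e3 mmol = 576
  8570 umol = 8570e-3 mmol = 8.57
  2.83 mmol → 2.83
Sum: 4.62 + 790 + 576 + 8.57 + 2.83 = 1382.02

1382.02 mmol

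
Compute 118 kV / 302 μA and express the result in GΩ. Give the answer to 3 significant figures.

0.391 GΩ

(118e3) / (302e-6) = 0.39073e9 Ω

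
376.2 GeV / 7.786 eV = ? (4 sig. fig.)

48320000000

(376.2 × 10⁹) / (7.786) = 48.317 × 10⁹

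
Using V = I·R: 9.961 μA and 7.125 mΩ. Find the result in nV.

70.972125 nV

9.961e-6 × 7.125e-3 = 70.972125e-9 V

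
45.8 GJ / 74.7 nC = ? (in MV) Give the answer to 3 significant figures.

613000000000 MV

(45.8 × 10⁹) / (74.7 × 10⁻⁹) = 0.61312 × 10¹⁸ V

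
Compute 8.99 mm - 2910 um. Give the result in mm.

6.08 mm

In mm:
  8.99 mm → 8.99
  2910 um = 2910 × 10⁻³ mm = 2.91
Difference: 8.99 - 2.91 = 6.08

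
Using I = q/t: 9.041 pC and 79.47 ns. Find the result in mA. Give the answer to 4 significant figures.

(9.041 × 10⁻¹²) / (79.47 × 10⁻⁹) = 0.113766 × 10⁻³ A

0.1138 mA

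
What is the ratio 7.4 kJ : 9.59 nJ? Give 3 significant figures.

(7.4 × 10^3) / (9.59 × 10^-9) = 0.7716 × 10^12

772000000000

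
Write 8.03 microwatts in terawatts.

0.00000000000000000803 terawatts

micro = 10^-6, tera = 10^12; factor is 10^-18.
8.03 × 10^-18 = 0.00000000000000000803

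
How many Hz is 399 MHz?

mega = 10⁶, (no prefix) = 10⁰; factor is 10⁶.
399 × 10⁶ = 399000000

399000000 Hz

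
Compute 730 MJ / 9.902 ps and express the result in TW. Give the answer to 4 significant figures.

73720000 TW

(730 × 10⁶) / (9.902 × 10⁻¹²) = 73.7225 × 10¹⁸ W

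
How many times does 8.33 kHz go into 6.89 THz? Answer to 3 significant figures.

827000000

(6.89 × 10^12) / (8.33 × 10^3) = 0.8271 × 10^9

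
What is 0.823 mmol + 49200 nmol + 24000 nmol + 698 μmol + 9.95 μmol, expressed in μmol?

In μmol:
  0.823 mmol = 0.823 × 10³ μmol = 823
  49200 nmol = 49200 × 10⁻³ μmol = 49.2
  24000 nmol = 24000 × 10⁻³ μmol = 24
  698 μmol → 698
  9.95 μmol → 9.95
Sum: 823 + 49.2 + 24 + 698 + 9.95 = 1604.15

1604.15 μmol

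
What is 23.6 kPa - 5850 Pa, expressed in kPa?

In kPa:
  23.6 kPa → 23.6
  5850 Pa = 5850 × 10^-3 kPa = 5.85
Difference: 23.6 - 5.85 = 17.75

17.75 kPa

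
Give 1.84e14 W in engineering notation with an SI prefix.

184 TW

= 184e12 W; 1e12 is tera.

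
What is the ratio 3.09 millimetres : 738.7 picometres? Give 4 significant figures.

4183000

(3.09 × 10⁻³) / (738.7 × 10⁻¹²) = 0.004183 × 10⁹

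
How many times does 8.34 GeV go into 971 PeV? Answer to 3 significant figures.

116000000

(971 × 10^15) / (8.34 × 10^9) = 116.4 × 10^6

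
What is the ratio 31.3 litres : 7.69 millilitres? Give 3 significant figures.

(31.3) / (7.69 × 10^-3) = 4.07 × 10^3

4070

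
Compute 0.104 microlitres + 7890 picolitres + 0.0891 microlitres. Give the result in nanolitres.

In nanolitres:
  0.104 microlitres = 0.104 × 10^3 nanolitres = 104
  7890 picolitres = 7890 × 10^-3 nanolitres = 7.89
  0.0891 microlitres = 0.0891 × 10^3 nanolitres = 89.1
Sum: 104 + 7.89 + 89.1 = 200.99

200.99 nanolitres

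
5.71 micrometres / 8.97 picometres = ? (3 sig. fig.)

637000

(5.71e-6) / (8.97e-12) = 0.6366e6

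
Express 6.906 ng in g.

nano = 10^-9, (no prefix) = 10^0; factor is 10^-9.
6.906 × 10^-9 = 0.000000006906

0.000000006906 g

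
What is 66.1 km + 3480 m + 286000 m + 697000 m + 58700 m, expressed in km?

In km:
  66.1 km → 66.1
  3480 m = 3480 × 10⁻³ km = 3.48
  286000 m = 286000 × 10⁻³ km = 286
  697000 m = 697000 × 10⁻³ km = 697
  58700 m = 58700 × 10⁻³ km = 58.7
Sum: 66.1 + 3.48 + 286 + 697 + 58.7 = 1111.28

1111.28 km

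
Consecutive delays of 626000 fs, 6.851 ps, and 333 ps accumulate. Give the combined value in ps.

In ps:
  626000 fs = 626000 × 10^-3 ps = 626
  6.851 ps → 6.851
  333 ps → 333
Sum: 626 + 6.851 + 333 = 965.851

965.851 ps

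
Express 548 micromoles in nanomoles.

548000 nanomoles

micro = 10^-6, nano = 10^-9; factor is 10^3.
548 × 10^3 = 548000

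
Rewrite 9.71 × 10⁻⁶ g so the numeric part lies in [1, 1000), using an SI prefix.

= 9.71 × 10⁻⁶ g; 10⁻⁶ is micro.

9.71 µg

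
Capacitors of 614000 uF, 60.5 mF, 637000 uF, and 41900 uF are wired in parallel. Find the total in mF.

In mF:
  614000 uF = 614000 × 10^-3 mF = 614
  60.5 mF → 60.5
  637000 uF = 637000 × 10^-3 mF = 637
  41900 uF = 41900 × 10^-3 mF = 41.9
Sum: 614 + 60.5 + 637 + 41.9 = 1353.4

1353.4 mF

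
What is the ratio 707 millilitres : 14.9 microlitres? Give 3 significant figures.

(707 × 10^-3) / (14.9 × 10^-6) = 47.45 × 10^3

47400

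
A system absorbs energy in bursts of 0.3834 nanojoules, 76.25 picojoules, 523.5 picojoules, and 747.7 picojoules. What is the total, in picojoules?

In picojoules:
  0.3834 nanojoules = 0.3834e3 picojoules = 383.4
  76.25 picojoules → 76.25
  523.5 picojoules → 523.5
  747.7 picojoules → 747.7
Sum: 383.4 + 76.25 + 523.5 + 747.7 = 1730.85

1730.85 picojoules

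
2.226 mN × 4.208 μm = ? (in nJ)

2.226 × 10^-3 × 4.208 × 10^-6 = 9.367008 × 10^-9 J

9.367008 nJ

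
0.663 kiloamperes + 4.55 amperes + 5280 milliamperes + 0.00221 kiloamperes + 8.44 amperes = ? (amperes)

683.48 amperes

In amperes:
  0.663 kiloamperes = 0.663e3 amperes = 663
  4.55 amperes → 4.55
  5280 milliamperes = 5280e-3 amperes = 5.28
  0.00221 kiloamperes = 0.00221e3 amperes = 2.21
  8.44 amperes → 8.44
Sum: 663 + 4.55 + 5.28 + 2.21 + 8.44 = 683.48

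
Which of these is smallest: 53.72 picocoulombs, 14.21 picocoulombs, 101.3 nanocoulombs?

14.21 picocoulombs

53.72 picocoulombs = 0.00000000005372 coulombs
14.21 picocoulombs = 0.00000000001421 coulombs
101.3 nanocoulombs = 0.0000001013 coulombs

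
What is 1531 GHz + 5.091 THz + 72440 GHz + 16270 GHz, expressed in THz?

95.332 THz

In THz:
  1531 GHz = 1531 × 10^-3 THz = 1.531
  5.091 THz → 5.091
  72440 GHz = 72440 × 10^-3 THz = 72.44
  16270 GHz = 16270 × 10^-3 THz = 16.27
Sum: 1.531 + 5.091 + 72.44 + 16.27 = 95.332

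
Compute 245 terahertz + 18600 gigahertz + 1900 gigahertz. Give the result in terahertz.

265.5 terahertz

In terahertz:
  245 terahertz → 245
  18600 gigahertz = 18600e-3 terahertz = 18.6
  1900 gigahertz = 1900e-3 terahertz = 1.9
Sum: 245 + 18.6 + 1.9 = 265.5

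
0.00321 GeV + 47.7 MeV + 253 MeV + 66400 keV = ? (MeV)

370.31 MeV

In MeV:
  0.00321 GeV = 0.00321e3 MeV = 3.21
  47.7 MeV → 47.7
  253 MeV → 253
  66400 keV = 66400e-3 MeV = 66.4
Sum: 3.21 + 47.7 + 253 + 66.4 = 370.31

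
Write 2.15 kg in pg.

2150000000000000 pg

kilo = 10³, pico = 10⁻¹²; factor is 10¹⁵.
2.15 × 10¹⁵ = 2150000000000000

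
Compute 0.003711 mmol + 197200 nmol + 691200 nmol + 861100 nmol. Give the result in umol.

1753.211 umol

In umol:
  0.003711 mmol = 0.003711e3 umol = 3.711
  197200 nmol = 197200e-3 umol = 197.2
  691200 nmol = 691200e-3 umol = 691.2
  861100 nmol = 861100e-3 umol = 861.1
Sum: 3.711 + 197.2 + 691.2 + 861.1 = 1753.211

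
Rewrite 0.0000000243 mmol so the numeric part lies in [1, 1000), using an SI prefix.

= 24.3e-12 mol; 1e-12 is pico.

24.3 pmol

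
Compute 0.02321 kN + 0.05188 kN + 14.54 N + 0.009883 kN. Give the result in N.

99.513 N

In N:
  0.02321 kN = 0.02321 × 10³ N = 23.21
  0.05188 kN = 0.05188 × 10³ N = 51.88
  14.54 N → 14.54
  0.009883 kN = 0.009883 × 10³ N = 9.883
Sum: 23.21 + 51.88 + 14.54 + 9.883 = 99.513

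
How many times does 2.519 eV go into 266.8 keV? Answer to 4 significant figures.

105900

(266.8 × 10^3) / (2.519) = 105.92 × 10^3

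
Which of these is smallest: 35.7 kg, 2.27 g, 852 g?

2.27 g

35.7 kg = 35700 g
2.27 g = 2.27 g
852 g = 852 g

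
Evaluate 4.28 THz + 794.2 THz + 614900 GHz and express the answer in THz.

1413.38 THz

In THz:
  4.28 THz → 4.28
  794.2 THz → 794.2
  614900 GHz = 614900 × 10^-3 THz = 614.9
Sum: 4.28 + 794.2 + 614.9 = 1413.38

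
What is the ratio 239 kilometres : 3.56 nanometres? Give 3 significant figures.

(239 × 10³) / (3.56 × 10⁻⁹) = 67.13 × 10¹²

67100000000000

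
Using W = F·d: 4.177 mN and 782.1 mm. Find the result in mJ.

3.2668317 mJ

4.177 × 10^-3 × 782.1 × 10^-3 = 3266.8317 × 10^-6 J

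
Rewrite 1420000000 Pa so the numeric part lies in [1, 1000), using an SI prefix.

1.42 GPa

= 1.42 × 10⁹ Pa; 10⁹ is giga.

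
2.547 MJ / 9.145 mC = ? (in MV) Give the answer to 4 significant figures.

(2.547 × 10^6) / (9.145 × 10^-3) = 0.278513 × 10^9 V

278.5 MV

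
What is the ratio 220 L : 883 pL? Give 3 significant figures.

249000000000

(220) / (883 × 10⁻¹²) = 0.2492 × 10¹²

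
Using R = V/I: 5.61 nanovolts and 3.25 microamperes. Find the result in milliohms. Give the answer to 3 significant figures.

1.73 milliohms

(5.61e-9) / (3.25e-6) = 1.7262e-3 Ω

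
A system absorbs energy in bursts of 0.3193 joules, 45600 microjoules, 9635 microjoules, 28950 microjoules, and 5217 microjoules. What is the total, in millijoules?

408.702 millijoules

In millijoules:
  0.3193 joules = 0.3193e3 millijoules = 319.3
  45600 microjoules = 45600e-3 millijoules = 45.6
  9635 microjoules = 9635e-3 millijoules = 9.635
  28950 microjoules = 28950e-3 millijoules = 28.95
  5217 microjoules = 5217e-3 millijoules = 5.217
Sum: 319.3 + 45.6 + 9.635 + 28.95 + 5.217 = 408.702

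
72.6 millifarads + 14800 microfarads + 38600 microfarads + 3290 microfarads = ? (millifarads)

129.29 millifarads

In millifarads:
  72.6 millifarads → 72.6
  14800 microfarads = 14800 × 10^-3 millifarads = 14.8
  38600 microfarads = 38600 × 10^-3 millifarads = 38.6
  3290 microfarads = 3290 × 10^-3 millifarads = 3.29
Sum: 72.6 + 14.8 + 38.6 + 3.29 = 129.29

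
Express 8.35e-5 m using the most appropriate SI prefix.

83.5 µm

= 83.5e-6 m; 1e-6 is micro.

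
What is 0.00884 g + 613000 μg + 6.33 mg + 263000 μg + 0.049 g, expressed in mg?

940.17 mg

In mg:
  0.00884 g = 0.00884 × 10^3 mg = 8.84
  613000 μg = 613000 × 10^-3 mg = 613
  6.33 mg → 6.33
  263000 μg = 263000 × 10^-3 mg = 263
  0.049 g = 0.049 × 10^3 mg = 49
Sum: 8.84 + 613 + 6.33 + 263 + 49 = 940.17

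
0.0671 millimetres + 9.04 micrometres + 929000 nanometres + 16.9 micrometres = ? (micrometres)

1022.04 micrometres

In micrometres:
  0.0671 millimetres = 0.0671e3 micrometres = 67.1
  9.04 micrometres → 9.04
  929000 nanometres = 929000e-3 micrometres = 929
  16.9 micrometres → 16.9
Sum: 67.1 + 9.04 + 929 + 16.9 = 1022.04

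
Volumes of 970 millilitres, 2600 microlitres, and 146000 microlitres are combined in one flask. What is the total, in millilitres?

In millilitres:
  970 millilitres → 970
  2600 microlitres = 2600 × 10^-3 millilitres = 2.6
  146000 microlitres = 146000 × 10^-3 millilitres = 146
Sum: 970 + 2.6 + 146 = 1118.6

1118.6 millilitres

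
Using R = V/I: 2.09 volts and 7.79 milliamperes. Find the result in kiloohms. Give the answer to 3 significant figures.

0.268 kiloohms

(2.09) / (7.79 × 10^-3) = 0.26829 × 10^3 Ω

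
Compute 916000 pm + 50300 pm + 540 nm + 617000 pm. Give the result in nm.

In nm:
  916000 pm = 916000 × 10^-3 nm = 916
  50300 pm = 50300 × 10^-3 nm = 50.3
  540 nm → 540
  617000 pm = 617000 × 10^-3 nm = 617
Sum: 916 + 50.3 + 540 + 617 = 2123.3

2123.3 nm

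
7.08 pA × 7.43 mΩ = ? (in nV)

7.08 × 10^-12 × 7.43 × 10^-3 = 52.6044 × 10^-15 V

0.0000526044 nV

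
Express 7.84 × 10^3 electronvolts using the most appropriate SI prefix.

7.84 kiloelectronvolts

= 7.84 × 10^3 electronvolts; 10^3 is kilo.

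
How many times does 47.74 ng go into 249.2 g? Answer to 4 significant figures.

(249.2) / (47.74 × 10^-9) = 5.2199 × 10^9

5220000000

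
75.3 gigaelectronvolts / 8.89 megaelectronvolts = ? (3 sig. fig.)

8470

(75.3 × 10⁹) / (8.89 × 10⁶) = 8.47 × 10³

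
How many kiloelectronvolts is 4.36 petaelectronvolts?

4360000000000 kiloelectronvolts

peta = 1e15, kilo = 1e3; factor is 1e12.
4.36 × 1e12 = 4360000000000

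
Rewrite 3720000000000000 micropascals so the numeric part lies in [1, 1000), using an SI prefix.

= 3.72e9 pascals; 1e9 is giga.

3.72 gigapascals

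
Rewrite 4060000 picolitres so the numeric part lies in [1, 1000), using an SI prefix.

= 4.06 × 10⁻⁶ litres; 10⁻⁶ is micro.

4.06 microlitres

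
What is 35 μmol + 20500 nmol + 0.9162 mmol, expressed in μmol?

In μmol:
  35 μmol → 35
  20500 nmol = 20500 × 10⁻³ μmol = 20.5
  0.9162 mmol = 0.9162 × 10³ μmol = 916.2
Sum: 35 + 20.5 + 916.2 = 971.7

971.7 μmol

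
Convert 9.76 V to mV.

9760 mV

(no prefix) = 10⁰, milli = 10⁻³; factor is 10³.
9.76 × 10³ = 9760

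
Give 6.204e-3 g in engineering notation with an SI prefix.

6.204 mg

= 6.204e-3 g; 1e-3 is milli.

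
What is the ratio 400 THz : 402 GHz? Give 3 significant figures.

995

(400 × 10¹²) / (402 × 10⁹) = 0.995 × 10³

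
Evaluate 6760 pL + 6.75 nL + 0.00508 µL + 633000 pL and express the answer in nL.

In nL:
  6760 pL = 6760 × 10^-3 nL = 6.76
  6.75 nL → 6.75
  0.00508 µL = 0.00508 × 10^3 nL = 5.08
  633000 pL = 633000 × 10^-3 nL = 633
Sum: 6.76 + 6.75 + 5.08 + 633 = 651.59

651.59 nL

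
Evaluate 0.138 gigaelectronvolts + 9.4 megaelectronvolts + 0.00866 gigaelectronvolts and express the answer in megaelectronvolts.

In megaelectronvolts:
  0.138 gigaelectronvolts = 0.138e3 megaelectronvolts = 138
  9.4 megaelectronvolts → 9.4
  0.00866 gigaelectronvolts = 0.00866e3 megaelectronvolts = 8.66
Sum: 138 + 9.4 + 8.66 = 156.06

156.06 megaelectronvolts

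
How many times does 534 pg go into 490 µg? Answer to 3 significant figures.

(490e-6) / (534e-12) = 0.9176e6

918000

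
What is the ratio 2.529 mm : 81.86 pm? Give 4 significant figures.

(2.529e-3) / (81.86e-12) = 0.030894e9

30890000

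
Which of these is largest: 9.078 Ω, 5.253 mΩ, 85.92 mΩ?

9.078 Ω = 9.078 Ω
5.253 mΩ = 0.005253 Ω
85.92 mΩ = 0.08592 Ω

9.078 Ω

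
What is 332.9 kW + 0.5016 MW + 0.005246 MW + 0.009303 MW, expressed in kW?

In kW:
  332.9 kW → 332.9
  0.5016 MW = 0.5016e3 kW = 501.6
  0.005246 MW = 0.005246e3 kW = 5.246
  0.009303 MW = 0.009303e3 kW = 9.303
Sum: 332.9 + 501.6 + 5.246 + 9.303 = 849.049

849.049 kW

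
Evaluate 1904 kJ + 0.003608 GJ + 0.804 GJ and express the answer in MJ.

In MJ:
  1904 kJ = 1904 × 10⁻³ MJ = 1.904
  0.003608 GJ = 0.003608 × 10³ MJ = 3.608
  0.804 GJ = 0.804 × 10³ MJ = 804
Sum: 1.904 + 3.608 + 804 = 809.512

809.512 MJ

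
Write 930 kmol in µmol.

930000000000 µmol

kilo = 10³, micro = 10⁻⁶; factor is 10⁹.
930 × 10⁹ = 930000000000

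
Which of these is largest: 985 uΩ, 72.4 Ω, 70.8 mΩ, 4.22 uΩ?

985 uΩ = 0.000985 Ω
72.4 Ω = 72.4 Ω
70.8 mΩ = 0.0708 Ω
4.22 uΩ = 0.00000422 Ω

72.4 Ω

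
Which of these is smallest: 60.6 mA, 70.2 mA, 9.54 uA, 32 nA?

60.6 mA = 0.0606 A
70.2 mA = 0.0702 A
9.54 uA = 0.00000954 A
32 nA = 0.000000032 A

32 nA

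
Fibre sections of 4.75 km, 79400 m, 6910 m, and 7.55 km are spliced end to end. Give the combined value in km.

In km:
  4.75 km → 4.75
  79400 m = 79400e-3 km = 79.4
  6910 m = 6910e-3 km = 6.91
  7.55 km → 7.55
Sum: 4.75 + 79.4 + 6.91 + 7.55 = 98.61

98.61 km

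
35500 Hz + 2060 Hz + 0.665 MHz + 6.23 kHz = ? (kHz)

In kHz:
  35500 Hz = 35500e-3 kHz = 35.5
  2060 Hz = 2060e-3 kHz = 2.06
  0.665 MHz = 0.665e3 kHz = 665
  6.23 kHz → 6.23
Sum: 35.5 + 2.06 + 665 + 6.23 = 708.79

708.79 kHz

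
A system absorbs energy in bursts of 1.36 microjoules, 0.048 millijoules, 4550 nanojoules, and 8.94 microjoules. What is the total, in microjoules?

In microjoules:
  1.36 microjoules → 1.36
  0.048 millijoules = 0.048e3 microjoules = 48
  4550 nanojoules = 4550e-3 microjoules = 4.55
  8.94 microjoules → 8.94
Sum: 1.36 + 48 + 4.55 + 8.94 = 62.85

62.85 microjoules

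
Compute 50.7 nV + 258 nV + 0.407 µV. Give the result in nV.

715.7 nV

In nV:
  50.7 nV → 50.7
  258 nV → 258
  0.407 µV = 0.407 × 10³ nV = 407
Sum: 50.7 + 258 + 407 = 715.7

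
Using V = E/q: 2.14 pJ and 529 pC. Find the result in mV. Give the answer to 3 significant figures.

(2.14 × 10⁻¹²) / (529 × 10⁻¹²) = 0.0040454 V

4.05 mV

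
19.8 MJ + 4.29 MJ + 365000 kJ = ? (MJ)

In MJ:
  19.8 MJ → 19.8
  4.29 MJ → 4.29
  365000 kJ = 365000 × 10⁻³ MJ = 365
Sum: 19.8 + 4.29 + 365 = 389.09

389.09 MJ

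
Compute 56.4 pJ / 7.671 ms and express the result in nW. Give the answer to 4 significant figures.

(56.4e-12) / (7.671e-3) = 7.35237e-9 W

7.352 nW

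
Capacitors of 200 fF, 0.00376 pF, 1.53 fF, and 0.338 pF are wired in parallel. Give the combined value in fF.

543.29 fF

In fF:
  200 fF → 200
  0.00376 pF = 0.00376 × 10³ fF = 3.76
  1.53 fF → 1.53
  0.338 pF = 0.338 × 10³ fF = 338
Sum: 200 + 3.76 + 1.53 + 338 = 543.29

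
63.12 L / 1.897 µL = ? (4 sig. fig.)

(63.12) / (1.897 × 10^-6) = 33.274 × 10^6

33270000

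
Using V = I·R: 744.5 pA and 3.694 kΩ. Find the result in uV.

744.5 × 10^-12 × 3.694 × 10^3 = 2750.183 × 10^-9 V

2.750183 uV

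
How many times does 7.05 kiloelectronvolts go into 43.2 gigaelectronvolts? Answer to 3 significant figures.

(43.2 × 10⁹) / (7.05 × 10³) = 6.128 × 10⁶

6130000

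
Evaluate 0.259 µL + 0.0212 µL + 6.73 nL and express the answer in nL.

286.93 nL

In nL:
  0.259 µL = 0.259e3 nL = 259
  0.0212 µL = 0.0212e3 nL = 21.2
  6.73 nL → 6.73
Sum: 259 + 21.2 + 6.73 = 286.93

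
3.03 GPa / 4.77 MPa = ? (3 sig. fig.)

(3.03e9) / (4.77e6) = 0.6352e3

635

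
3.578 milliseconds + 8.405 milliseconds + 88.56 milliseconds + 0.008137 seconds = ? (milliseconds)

108.68 milliseconds

In milliseconds:
  3.578 milliseconds → 3.578
  8.405 milliseconds → 8.405
  88.56 milliseconds → 88.56
  0.008137 seconds = 0.008137 × 10^3 milliseconds = 8.137
Sum: 3.578 + 8.405 + 88.56 + 8.137 = 108.68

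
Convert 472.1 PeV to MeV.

472100000000 MeV

peta = 10¹⁵, mega = 10⁶; factor is 10⁹.
472.1 × 10⁹ = 472100000000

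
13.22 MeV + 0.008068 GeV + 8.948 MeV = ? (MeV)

30.236 MeV

In MeV:
  13.22 MeV → 13.22
  0.008068 GeV = 0.008068e3 MeV = 8.068
  8.948 MeV → 8.948
Sum: 13.22 + 8.068 + 8.948 = 30.236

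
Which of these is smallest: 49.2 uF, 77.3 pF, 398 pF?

49.2 uF = 0.0000492 F
77.3 pF = 0.0000000000773 F
398 pF = 0.000000000398 F

77.3 pF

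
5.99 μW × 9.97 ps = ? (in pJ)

5.99e-6 × 9.97e-12 = 59.7203e-18 J

0.0000597203 pJ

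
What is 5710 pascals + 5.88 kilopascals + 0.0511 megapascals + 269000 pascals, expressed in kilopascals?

In kilopascals:
  5710 pascals = 5710 × 10⁻³ kilopascals = 5.71
  5.88 kilopascals → 5.88
  0.0511 megapascals = 0.0511 × 10³ kilopascals = 51.1
  269000 pascals = 269000 × 10⁻³ kilopascals = 269
Sum: 5.71 + 5.88 + 51.1 + 269 = 331.69

331.69 kilopascals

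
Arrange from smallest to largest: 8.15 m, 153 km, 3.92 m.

8.15 m = 8.15 m
153 km = 153000 m
3.92 m = 3.92 m

3.92 m < 8.15 m < 153 km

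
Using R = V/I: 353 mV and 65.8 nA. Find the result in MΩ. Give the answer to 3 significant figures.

5.36 MΩ

(353e-3) / (65.8e-9) = 5.3647e6 Ω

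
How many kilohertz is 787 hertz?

0.787 kilohertz

(no prefix) = 10^0, kilo = 10^3; factor is 10^-3.
787 × 10^-3 = 0.787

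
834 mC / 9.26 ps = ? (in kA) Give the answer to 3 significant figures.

90100000 kA

(834e-3) / (9.26e-12) = 90.065e9 A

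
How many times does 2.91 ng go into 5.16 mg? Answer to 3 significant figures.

(5.16e-3) / (2.91e-9) = 1.773e6

1770000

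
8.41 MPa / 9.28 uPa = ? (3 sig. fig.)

906000000000

(8.41 × 10⁶) / (9.28 × 10⁻⁶) = 0.9062 × 10¹²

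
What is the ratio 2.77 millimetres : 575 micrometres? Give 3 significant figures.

4.82

(2.77 × 10^-3) / (575 × 10^-6) = 0.004817 × 10^3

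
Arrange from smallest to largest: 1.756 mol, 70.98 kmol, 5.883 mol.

1.756 mol < 5.883 mol < 70.98 kmol

1.756 mol = 1.756 mol
70.98 kmol = 70980 mol
5.883 mol = 5.883 mol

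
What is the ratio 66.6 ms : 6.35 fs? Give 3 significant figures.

(66.6 × 10⁻³) / (6.35 × 10⁻¹⁵) = 10.49 × 10¹²

10500000000000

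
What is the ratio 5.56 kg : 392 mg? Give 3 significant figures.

14200

(5.56e3) / (392e-3) = 0.01418e6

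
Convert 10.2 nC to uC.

nano = 10⁻⁹, micro = 10⁻⁶; factor is 10⁻³.
10.2 × 10⁻³ = 0.0102

0.0102 uC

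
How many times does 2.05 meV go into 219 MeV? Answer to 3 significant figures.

(219 × 10^6) / (2.05 × 10^-3) = 106.8 × 10^9

107000000000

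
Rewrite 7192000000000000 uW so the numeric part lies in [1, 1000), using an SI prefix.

7.192 GW

= 7.192 × 10^9 W; 10^9 is giga.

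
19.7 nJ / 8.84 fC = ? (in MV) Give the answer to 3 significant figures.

(19.7 × 10⁻⁹) / (8.84 × 10⁻¹⁵) = 2.2285 × 10⁶ V

2.23 MV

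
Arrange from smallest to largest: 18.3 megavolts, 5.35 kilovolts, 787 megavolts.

5.35 kilovolts < 18.3 megavolts < 787 megavolts

18.3 megavolts = 18300000 volts
5.35 kilovolts = 5350 volts
787 megavolts = 787000000 volts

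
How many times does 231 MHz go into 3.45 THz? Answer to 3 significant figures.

(3.45 × 10^12) / (231 × 10^6) = 0.01494 × 10^6

14900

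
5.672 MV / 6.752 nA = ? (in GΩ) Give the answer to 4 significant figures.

(5.672e6) / (6.752e-9) = 0.840047e15 Ω

840000 GΩ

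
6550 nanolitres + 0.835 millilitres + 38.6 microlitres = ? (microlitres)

In microlitres:
  6550 nanolitres = 6550e-3 microlitres = 6.55
  0.835 millilitres = 0.835e3 microlitres = 835
  38.6 microlitres → 38.6
Sum: 6.55 + 835 + 38.6 = 880.15

880.15 microlitres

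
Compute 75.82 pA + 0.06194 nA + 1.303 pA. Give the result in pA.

139.063 pA

In pA:
  75.82 pA → 75.82
  0.06194 nA = 0.06194 × 10^3 pA = 61.94
  1.303 pA → 1.303
Sum: 75.82 + 61.94 + 1.303 = 139.063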